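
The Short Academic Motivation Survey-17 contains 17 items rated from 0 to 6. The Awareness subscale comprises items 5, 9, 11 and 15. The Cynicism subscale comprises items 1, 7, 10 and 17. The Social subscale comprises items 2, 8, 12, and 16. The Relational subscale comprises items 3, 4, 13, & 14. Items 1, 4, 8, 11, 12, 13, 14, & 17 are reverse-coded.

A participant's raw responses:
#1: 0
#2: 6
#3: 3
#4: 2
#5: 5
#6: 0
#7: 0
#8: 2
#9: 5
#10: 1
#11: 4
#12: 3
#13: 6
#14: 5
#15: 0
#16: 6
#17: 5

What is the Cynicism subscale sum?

Cynicism items: 1, 7, 10, 17.
Of these, items 1 & 17 are reverse-coded; on a 0–6 scale, reversed = 6 − raw.
  item 1: 6 − 0 = 6
  item 7: 0
  item 10: 1
  item 17: 6 − 5 = 1
Sum = 6 + 0 + 1 + 1 = 8

8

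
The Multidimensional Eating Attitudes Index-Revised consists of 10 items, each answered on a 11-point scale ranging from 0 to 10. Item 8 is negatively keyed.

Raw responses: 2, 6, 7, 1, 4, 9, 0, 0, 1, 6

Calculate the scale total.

Negatively keyed items use 10 − raw:
  item 8: 10 − 0 = 10
Scored items: 2, 6, 7, 1, 4, 9, 0, 10, 1, 6
Total = 2 + 6 + 7 + 1 + 4 + 9 + 0 + 10 + 1 + 6 = 46

46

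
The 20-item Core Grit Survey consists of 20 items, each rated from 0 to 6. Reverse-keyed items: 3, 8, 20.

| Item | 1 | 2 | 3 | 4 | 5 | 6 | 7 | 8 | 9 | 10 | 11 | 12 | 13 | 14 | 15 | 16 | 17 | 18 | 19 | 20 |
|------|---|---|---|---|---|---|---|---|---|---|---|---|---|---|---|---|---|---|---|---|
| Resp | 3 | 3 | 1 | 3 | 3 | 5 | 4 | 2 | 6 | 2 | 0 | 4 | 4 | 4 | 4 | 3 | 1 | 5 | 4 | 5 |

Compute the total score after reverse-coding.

Apply reverse scoring (reverse-coded value = 6 − response):
  item 3: 6 − 1 = 5
  item 8: 6 − 2 = 4
  item 20: 6 − 5 = 1
Scored responses: 3, 3, 5, 3, 3, 5, 4, 4, 6, 2, 0, 4, 4, 4, 4, 3, 1, 5, 4, 1
Total = 3 + 3 + 5 + 3 + 3 + 5 + 4 + 4 + 6 + 2 + 0 + 4 + 4 + 4 + 4 + 3 + 1 + 5 + 4 + 1 = 68

68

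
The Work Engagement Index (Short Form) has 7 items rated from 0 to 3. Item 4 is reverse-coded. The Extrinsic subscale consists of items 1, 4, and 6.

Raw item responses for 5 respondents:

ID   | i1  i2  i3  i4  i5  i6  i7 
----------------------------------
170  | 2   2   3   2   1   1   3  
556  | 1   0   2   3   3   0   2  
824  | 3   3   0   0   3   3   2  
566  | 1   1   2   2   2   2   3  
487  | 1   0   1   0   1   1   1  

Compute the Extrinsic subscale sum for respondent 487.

Respondent 487 raw: 1, 0, 1, 0, 1, 1, 1.
Extrinsic items: 1, 4, 6.
Reverse-coded (reversed = (0+3) − raw = 3 − raw):
  item 1: 1
  item 4: 3 − 0 = 3
  item 6: 1
Sum = 1 + 3 + 1 = 5

5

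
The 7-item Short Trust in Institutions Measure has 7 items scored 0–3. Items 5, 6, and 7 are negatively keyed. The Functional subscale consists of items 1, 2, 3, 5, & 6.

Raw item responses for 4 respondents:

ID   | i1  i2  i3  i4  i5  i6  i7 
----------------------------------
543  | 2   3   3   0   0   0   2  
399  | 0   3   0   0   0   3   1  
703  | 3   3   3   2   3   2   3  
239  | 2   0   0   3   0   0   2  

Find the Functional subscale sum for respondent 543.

14

Respondent 543 raw: 2, 3, 3, 0, 0, 0, 2.
Functional items: 1, 2, 3, 5, 6.
Reverse-coded (reverse-coded value = 3 − response):
  item 1: 2
  item 2: 3
  item 3: 3
  item 5: 3 − 0 = 3
  item 6: 3 − 0 = 3
Sum = 2 + 3 + 3 + 3 + 3 = 14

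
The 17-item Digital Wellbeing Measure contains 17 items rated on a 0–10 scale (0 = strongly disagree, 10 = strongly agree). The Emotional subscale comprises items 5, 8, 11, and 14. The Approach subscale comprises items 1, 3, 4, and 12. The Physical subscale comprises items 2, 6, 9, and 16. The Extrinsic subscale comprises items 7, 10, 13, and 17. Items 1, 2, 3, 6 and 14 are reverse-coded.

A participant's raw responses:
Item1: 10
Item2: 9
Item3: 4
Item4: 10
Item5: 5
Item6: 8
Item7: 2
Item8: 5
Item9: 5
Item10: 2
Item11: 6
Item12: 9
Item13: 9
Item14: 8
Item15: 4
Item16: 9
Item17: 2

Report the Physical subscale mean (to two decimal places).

4.25

Physical items: 2, 6, 9, 16.
Of these, items 2 & 6 are reverse-coded; reversed = (0+10) − raw = 10 − raw.
  item 2: 10 − 9 = 1
  item 6: 10 − 8 = 2
  item 9: 5
  item 16: 9
Sum = 1 + 2 + 5 + 9 = 17
Mean = 17 / 4 = 4.25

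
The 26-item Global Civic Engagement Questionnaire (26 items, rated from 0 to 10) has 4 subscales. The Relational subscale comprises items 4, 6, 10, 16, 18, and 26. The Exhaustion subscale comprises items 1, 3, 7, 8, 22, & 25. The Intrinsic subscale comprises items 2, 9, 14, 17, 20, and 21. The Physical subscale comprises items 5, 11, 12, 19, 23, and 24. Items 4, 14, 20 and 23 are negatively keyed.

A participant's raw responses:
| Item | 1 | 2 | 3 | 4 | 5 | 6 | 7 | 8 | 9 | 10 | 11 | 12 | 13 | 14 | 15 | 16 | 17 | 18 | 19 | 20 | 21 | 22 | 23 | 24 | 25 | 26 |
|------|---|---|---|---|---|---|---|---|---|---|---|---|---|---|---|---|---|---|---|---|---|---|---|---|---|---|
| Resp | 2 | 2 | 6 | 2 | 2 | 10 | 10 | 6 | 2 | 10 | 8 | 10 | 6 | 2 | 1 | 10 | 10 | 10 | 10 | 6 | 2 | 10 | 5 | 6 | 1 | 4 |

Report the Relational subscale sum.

52

Relational items: 4, 6, 10, 16, 18, 26.
Of these, item 4 is negatively keyed; reverse-coded value = 10 − response.
  item 4: 10 − 2 = 8
  item 6: 10
  item 10: 10
  item 16: 10
  item 18: 10
  item 26: 4
Sum = 8 + 10 + 10 + 10 + 10 + 4 = 52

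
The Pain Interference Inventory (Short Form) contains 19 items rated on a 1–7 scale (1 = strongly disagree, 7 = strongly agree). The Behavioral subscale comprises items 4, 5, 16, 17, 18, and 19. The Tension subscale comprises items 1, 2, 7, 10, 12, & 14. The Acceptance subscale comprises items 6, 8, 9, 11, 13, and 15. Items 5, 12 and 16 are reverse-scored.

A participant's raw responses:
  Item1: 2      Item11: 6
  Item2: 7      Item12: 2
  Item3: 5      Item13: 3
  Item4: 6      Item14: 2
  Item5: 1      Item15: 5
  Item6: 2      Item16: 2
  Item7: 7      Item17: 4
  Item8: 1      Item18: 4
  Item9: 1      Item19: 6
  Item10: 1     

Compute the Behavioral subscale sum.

Behavioral items: 4, 5, 16, 17, 18, 19.
Of these, items 5 and 16 are reverse-scored; reverse-coded value = 8 − response.
  item 4: 6
  item 5: 8 − 1 = 7
  item 16: 8 − 2 = 6
  item 17: 4
  item 18: 4
  item 19: 6
Sum = 6 + 7 + 6 + 4 + 4 + 6 = 33

33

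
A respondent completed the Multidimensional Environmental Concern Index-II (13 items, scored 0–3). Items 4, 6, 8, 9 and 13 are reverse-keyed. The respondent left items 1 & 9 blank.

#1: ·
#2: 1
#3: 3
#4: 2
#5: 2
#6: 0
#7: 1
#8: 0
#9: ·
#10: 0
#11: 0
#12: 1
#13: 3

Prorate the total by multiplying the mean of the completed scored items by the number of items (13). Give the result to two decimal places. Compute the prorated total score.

17.73

Reverse-coded (on a 0–3 scale, reversed = 3 − raw):
  item 4: 3 − 2 = 1
  item 6: 3 − 0 = 3
  item 8: 3 − 0 = 3
  item 13: 3 − 3 = 0
Completed scored items (11 of 13): 1, 3, 1, 2, 3, 1, 3, 0, 0, 1, 0; sum = 15.
Person mean = 15 / 11 ≈ 1.3636
Prorated total = (15 / 11) × 13 = 17.73 (to 2 dp)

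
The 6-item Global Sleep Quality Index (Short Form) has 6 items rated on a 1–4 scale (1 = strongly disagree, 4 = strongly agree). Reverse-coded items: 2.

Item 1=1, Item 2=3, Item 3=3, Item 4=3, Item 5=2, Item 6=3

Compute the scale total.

Reverse-coded items use 5 − raw:
  item 2: 5 − 3 = 2
Scored responses: 1, 2, 3, 3, 2, 3
Total = 1 + 2 + 3 + 3 + 2 + 3 = 14

14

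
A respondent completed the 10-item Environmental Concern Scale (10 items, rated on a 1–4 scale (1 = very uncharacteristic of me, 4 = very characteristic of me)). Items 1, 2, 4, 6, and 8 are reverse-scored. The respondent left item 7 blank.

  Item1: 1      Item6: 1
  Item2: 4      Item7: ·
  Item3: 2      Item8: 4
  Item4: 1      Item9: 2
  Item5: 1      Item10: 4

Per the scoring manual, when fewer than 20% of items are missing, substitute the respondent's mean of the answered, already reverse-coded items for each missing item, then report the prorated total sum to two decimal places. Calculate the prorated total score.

Reverse-coded (on a 1–4 scale, reversed = 5 − raw):
  item 1: 5 − 1 = 4
  item 2: 5 − 4 = 1
  item 4: 5 − 1 = 4
  item 6: 5 − 1 = 4
  item 8: 5 − 4 = 1
Completed scored items (9 of 10): 4, 1, 2, 4, 1, 4, 1, 2, 4; sum = 23.
Person mean = 23 / 9 ≈ 2.5556
Prorated total = (23 / 9) × 10 = 25.56 (to 2 dp)

25.56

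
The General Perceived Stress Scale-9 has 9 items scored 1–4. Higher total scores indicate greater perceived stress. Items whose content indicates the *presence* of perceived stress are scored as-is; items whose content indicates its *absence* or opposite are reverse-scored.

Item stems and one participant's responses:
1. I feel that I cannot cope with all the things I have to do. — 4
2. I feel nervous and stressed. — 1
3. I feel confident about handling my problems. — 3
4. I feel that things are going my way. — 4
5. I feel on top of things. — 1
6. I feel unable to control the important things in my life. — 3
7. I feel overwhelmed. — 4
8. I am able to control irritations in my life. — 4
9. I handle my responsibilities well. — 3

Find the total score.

22

Items 3, 4, 5, 8, 9 describe the absence/opposite of perceived stress → reverse-score.
reversed = (1+4) − raw = 5 − raw.
  item 1: 4
  item 2: 1
  item 3: 5 − 3 = 2
  item 4: 5 − 4 = 1
  item 5: 5 − 1 = 4
  item 6: 3
  item 7: 4
  item 8: 5 − 4 = 1
  item 9: 5 − 3 = 2
Total = 4 + 1 + 2 + 1 + 4 + 3 + 4 + 1 + 2 = 22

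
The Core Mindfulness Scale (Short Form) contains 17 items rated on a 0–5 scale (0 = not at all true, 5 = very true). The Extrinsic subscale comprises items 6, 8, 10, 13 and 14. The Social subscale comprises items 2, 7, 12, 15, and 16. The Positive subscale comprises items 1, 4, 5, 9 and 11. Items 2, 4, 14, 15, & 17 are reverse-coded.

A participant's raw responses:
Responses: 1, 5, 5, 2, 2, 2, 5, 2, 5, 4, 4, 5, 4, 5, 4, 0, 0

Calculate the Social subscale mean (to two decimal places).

Social items: 2, 7, 12, 15, 16.
Of these, items 2 & 15 are reverse-coded; reversed = (0+5) − raw = 5 − raw.
  item 2: 5 − 5 = 0
  item 7: 5
  item 12: 5
  item 15: 5 − 4 = 1
  item 16: 0
Sum = 0 + 5 + 5 + 1 + 0 = 11
Mean = 11 / 5 = 2.20

2.20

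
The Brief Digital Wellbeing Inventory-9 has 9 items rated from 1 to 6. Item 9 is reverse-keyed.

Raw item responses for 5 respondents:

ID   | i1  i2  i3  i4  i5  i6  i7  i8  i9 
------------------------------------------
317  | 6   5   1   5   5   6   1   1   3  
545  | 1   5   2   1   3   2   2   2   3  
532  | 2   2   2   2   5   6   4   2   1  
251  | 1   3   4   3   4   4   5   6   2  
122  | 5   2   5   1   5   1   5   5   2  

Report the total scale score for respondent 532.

31

Respondent 532 raw: 2, 2, 2, 2, 5, 6, 4, 2, 1.
Reverse-coded (reversed = (1+6) − raw = 7 − raw):
  item 1: 2
  item 2: 2
  item 3: 2
  item 4: 2
  item 5: 5
  item 6: 6
  item 7: 4
  item 8: 2
  item 9: 7 − 1 = 6
Sum = 2 + 2 + 2 + 2 + 5 + 6 + 4 + 2 + 6 = 31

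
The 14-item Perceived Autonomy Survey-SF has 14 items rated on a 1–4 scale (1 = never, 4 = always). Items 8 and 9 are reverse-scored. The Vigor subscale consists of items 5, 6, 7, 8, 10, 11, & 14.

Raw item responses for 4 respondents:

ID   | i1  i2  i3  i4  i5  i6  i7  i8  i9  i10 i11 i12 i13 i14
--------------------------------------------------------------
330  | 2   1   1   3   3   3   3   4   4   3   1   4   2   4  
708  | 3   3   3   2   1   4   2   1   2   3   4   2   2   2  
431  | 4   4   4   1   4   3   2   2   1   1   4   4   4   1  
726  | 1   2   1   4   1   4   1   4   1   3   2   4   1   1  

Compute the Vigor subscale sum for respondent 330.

18

Respondent 330 raw: 2, 1, 1, 3, 3, 3, 3, 4, 4, 3, 1, 4, 2, 4.
Vigor items: 5, 6, 7, 8, 10, 11, 14.
Reverse-coded (on a 1–4 scale, reversed = 5 − raw):
  item 5: 3
  item 6: 3
  item 7: 3
  item 8: 5 − 4 = 1
  item 10: 3
  item 11: 1
  item 14: 4
Sum = 3 + 3 + 3 + 1 + 3 + 1 + 4 = 18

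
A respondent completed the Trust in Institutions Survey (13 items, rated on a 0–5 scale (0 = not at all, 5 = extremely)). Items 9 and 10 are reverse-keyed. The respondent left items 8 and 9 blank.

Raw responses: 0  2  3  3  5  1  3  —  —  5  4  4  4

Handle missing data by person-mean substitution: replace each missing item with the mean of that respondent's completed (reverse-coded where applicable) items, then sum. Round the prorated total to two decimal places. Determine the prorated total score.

34.27

Reverse-coded (reverse-coded value = 5 − response):
  item 10: 5 − 5 = 0
Completed scored items (11 of 13): 0, 2, 3, 3, 5, 1, 3, 0, 4, 4, 4; sum = 29.
Person mean = 29 / 11 ≈ 2.6364
Prorated total = (29 / 11) × 13 = 34.27 (to 2 dp)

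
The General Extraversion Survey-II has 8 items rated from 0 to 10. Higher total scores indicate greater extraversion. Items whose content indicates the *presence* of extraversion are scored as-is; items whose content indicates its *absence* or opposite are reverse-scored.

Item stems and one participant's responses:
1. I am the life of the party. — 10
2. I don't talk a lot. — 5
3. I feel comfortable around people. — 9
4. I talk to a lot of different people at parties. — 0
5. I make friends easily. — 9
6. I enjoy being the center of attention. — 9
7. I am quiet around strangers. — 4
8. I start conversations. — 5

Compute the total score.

53

Items 2, 7 describe the absence/opposite of extraversion → reverse-score.
reverse-coded value = 10 − response.
  item 1: 10
  item 2: 10 − 5 = 5
  item 3: 9
  item 4: 0
  item 5: 9
  item 6: 9
  item 7: 10 − 4 = 6
  item 8: 5
Total = 10 + 5 + 9 + 0 + 9 + 9 + 6 + 5 = 53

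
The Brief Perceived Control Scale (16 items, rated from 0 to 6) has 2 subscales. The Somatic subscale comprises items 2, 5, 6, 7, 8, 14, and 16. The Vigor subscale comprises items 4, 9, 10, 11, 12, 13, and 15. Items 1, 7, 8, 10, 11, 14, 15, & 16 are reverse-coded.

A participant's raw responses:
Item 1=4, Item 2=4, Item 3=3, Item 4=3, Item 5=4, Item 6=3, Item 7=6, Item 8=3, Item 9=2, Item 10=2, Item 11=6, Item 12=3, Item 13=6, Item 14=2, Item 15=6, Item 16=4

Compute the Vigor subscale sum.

18

Vigor items: 4, 9, 10, 11, 12, 13, 15.
Of these, items 10, 11, and 15 are reverse-coded; reverse-coded value = 6 − response.
  item 4: 3
  item 9: 2
  item 10: 6 − 2 = 4
  item 11: 6 − 6 = 0
  item 12: 3
  item 13: 6
  item 15: 6 − 6 = 0
Sum = 3 + 2 + 4 + 0 + 3 + 6 + 0 = 18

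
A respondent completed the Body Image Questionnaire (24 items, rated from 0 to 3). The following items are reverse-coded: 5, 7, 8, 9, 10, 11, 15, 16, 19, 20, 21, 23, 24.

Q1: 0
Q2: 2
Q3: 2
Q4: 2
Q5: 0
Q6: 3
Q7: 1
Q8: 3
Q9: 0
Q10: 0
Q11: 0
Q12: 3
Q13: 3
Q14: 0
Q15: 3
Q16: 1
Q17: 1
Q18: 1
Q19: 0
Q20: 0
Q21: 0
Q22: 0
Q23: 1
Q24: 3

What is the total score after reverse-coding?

Reversing items 5, 7, 8, 9, 10, 11, 15, 16, 19, 20, 21, 23 and 24 with 3 − raw:
Total = 0 + 2 + 2 + 2 + (3−0) + 3 + (3−1) + (3−3) + (3−0) + (3−0) + (3−0) + 3 + 3 + 0 + (3−3) + (3−1) + 1 + 1 + (3−0) + (3−0) + (3−0) + 0 + (3−1) + (3−3)
      = 0 + 2 + 2 + 2 + 3 + 3 + 2 + 0 + 3 + 3 + 3 + 3 + 3 + 0 + 0 + 2 + 1 + 1 + 3 + 3 + 3 + 0 + 2 + 0 = 44

44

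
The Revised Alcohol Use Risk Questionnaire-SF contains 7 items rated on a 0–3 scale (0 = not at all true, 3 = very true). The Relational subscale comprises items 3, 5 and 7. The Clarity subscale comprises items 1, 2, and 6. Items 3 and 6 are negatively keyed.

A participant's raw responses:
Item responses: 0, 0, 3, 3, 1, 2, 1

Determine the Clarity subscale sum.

1

Clarity items: 1, 2, 6.
Of these, item 6 is negatively keyed; reverse-coded value = 3 − response.
  item 1: 0
  item 2: 0
  item 6: 3 − 2 = 1
Sum = 0 + 0 + 1 = 1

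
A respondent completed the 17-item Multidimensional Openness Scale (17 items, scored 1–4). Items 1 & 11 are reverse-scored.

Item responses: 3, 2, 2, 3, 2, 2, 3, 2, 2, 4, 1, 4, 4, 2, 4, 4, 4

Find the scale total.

Reversing items 1 and 11 with 5 − raw:
Total = (5−3) + 2 + 2 + 3 + 2 + 2 + 3 + 2 + 2 + 4 + (5−1) + 4 + 4 + 2 + 4 + 4 + 4
      = 2 + 2 + 2 + 3 + 2 + 2 + 3 + 2 + 2 + 4 + 4 + 4 + 4 + 2 + 4 + 4 + 4 = 50

50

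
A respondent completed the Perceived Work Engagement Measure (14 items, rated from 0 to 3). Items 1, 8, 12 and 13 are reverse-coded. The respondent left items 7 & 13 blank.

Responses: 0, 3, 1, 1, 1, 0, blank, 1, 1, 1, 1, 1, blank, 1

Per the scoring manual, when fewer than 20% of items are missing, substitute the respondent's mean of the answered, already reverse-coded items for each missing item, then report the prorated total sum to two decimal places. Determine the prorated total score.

19.83

Reverse-coded (on a 0–3 scale, reversed = 3 − raw):
  item 1: 3 − 0 = 3
  item 8: 3 − 1 = 2
  item 12: 3 − 1 = 2
Completed scored items (12 of 14): 3, 3, 1, 1, 1, 0, 2, 1, 1, 1, 2, 1; sum = 17.
Person mean = 17 / 12 ≈ 1.4167
Prorated total = (17 / 12) × 14 = 19.83 (to 2 dp)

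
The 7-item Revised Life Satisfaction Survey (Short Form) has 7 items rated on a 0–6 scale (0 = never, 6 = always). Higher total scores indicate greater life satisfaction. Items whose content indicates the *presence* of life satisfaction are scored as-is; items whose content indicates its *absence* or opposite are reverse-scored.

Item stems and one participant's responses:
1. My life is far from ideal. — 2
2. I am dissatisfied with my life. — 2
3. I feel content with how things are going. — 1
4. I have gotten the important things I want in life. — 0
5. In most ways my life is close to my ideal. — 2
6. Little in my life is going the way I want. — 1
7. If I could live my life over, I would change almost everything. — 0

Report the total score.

22

Items 1, 2, 6, 7 describe the absence/opposite of life satisfaction → reverse-score.
reverse-coded value = 6 − response.
  item 1: 6 − 2 = 4
  item 2: 6 − 2 = 4
  item 3: 1
  item 4: 0
  item 5: 2
  item 6: 6 − 1 = 5
  item 7: 6 − 0 = 6
Total = 4 + 4 + 1 + 0 + 2 + 5 + 6 = 22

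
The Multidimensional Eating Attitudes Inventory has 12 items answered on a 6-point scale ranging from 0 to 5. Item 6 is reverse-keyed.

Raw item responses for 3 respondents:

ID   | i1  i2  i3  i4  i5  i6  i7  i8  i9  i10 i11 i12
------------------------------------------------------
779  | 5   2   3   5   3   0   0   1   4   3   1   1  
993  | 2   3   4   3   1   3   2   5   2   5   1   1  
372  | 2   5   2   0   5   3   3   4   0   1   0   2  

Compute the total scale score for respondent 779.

Respondent 779 raw: 5, 2, 3, 5, 3, 0, 0, 1, 4, 3, 1, 1.
Reverse-coded (reversed = (0+5) − raw = 5 − raw):
  item 1: 5
  item 2: 2
  item 3: 3
  item 4: 5
  item 5: 3
  item 6: 5 − 0 = 5
  item 7: 0
  item 8: 1
  item 9: 4
  item 10: 3
  item 11: 1
  item 12: 1
Sum = 5 + 2 + 3 + 5 + 3 + 5 + 0 + 1 + 4 + 3 + 1 + 1 = 33

33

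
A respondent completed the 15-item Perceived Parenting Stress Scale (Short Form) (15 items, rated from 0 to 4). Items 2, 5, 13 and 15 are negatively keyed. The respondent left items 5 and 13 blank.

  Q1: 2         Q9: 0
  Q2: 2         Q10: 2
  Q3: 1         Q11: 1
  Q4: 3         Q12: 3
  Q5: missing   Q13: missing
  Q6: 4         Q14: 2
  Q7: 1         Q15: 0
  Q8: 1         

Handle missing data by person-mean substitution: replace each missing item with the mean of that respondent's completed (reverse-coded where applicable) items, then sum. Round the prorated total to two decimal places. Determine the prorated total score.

Reverse-coded (reverse-coded value = 4 − response):
  item 2: 4 − 2 = 2
  item 15: 4 − 0 = 4
Completed scored items (13 of 15): 2, 2, 1, 3, 4, 1, 1, 0, 2, 1, 3, 2, 4; sum = 26.
Person mean = 26 / 13 ≈ 2.0000
Prorated total = (26 / 13) × 15 = 30.00 (to 2 dp)

30.00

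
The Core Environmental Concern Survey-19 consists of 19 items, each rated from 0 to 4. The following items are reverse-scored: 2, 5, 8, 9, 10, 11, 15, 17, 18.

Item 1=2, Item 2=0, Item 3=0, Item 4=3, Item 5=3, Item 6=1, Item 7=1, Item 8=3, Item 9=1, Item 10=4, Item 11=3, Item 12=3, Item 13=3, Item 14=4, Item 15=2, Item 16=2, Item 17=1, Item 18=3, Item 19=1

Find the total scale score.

36

Raw sum = 40. Reverse-scored items: 2, 5, 8, 9, 10, 11, 15, 17, 18; their raw sum = 20.
Each reversal replaces raw with 4 − raw, changing the total by 4 − 2·raw per item.
Total = 40 + 9·4 − 2·20 = 40 + 36 − 40 = 36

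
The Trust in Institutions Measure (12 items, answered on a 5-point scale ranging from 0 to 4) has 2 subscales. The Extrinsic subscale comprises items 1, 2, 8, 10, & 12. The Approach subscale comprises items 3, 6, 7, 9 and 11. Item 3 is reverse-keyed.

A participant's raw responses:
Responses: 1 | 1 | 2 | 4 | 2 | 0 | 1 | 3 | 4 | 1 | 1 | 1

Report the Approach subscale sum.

8

Approach items: 3, 6, 7, 9, 11.
Of these, item 3 is reverse-keyed; reversed = (0+4) − raw = 4 − raw.
  item 3: 4 − 2 = 2
  item 6: 0
  item 7: 1
  item 9: 4
  item 11: 1
Sum = 2 + 0 + 1 + 4 + 1 = 8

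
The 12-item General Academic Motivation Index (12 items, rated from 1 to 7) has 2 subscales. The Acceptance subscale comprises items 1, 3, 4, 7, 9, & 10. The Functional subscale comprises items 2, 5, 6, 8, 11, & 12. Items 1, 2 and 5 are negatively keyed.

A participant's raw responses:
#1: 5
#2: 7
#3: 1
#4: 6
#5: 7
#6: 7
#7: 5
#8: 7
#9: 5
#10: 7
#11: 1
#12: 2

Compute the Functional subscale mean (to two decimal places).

Functional items: 2, 5, 6, 8, 11, 12.
Of these, items 2 and 5 are negatively keyed; reversed = (1+7) − raw = 8 − raw.
  item 2: 8 − 7 = 1
  item 5: 8 − 7 = 1
  item 6: 7
  item 8: 7
  item 11: 1
  item 12: 2
Sum = 1 + 1 + 7 + 7 + 1 + 2 = 19
Mean = 19 / 6 = 3.17

3.17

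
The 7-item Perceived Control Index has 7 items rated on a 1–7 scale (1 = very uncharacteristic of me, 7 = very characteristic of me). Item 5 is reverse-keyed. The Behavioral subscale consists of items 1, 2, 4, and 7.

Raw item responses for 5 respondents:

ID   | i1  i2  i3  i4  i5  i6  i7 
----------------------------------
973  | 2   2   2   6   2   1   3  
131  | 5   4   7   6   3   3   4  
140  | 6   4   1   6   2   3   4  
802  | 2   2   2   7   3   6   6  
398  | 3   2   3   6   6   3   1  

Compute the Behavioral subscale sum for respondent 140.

20

Respondent 140 raw: 6, 4, 1, 6, 2, 3, 4.
Behavioral items: 1, 2, 4, 7.
Reverse-coded (reversed = (1+7) − raw = 8 − raw):
  item 1: 6
  item 2: 4
  item 4: 6
  item 7: 4
Sum = 6 + 4 + 6 + 4 = 20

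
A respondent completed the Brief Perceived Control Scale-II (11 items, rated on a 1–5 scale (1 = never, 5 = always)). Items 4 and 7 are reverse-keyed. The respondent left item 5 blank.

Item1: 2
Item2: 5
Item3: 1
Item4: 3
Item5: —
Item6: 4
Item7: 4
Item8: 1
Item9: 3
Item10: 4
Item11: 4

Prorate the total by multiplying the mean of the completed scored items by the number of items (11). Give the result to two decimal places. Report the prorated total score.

31.90

Reverse-coded (on a 1–5 scale, reversed = 6 − raw):
  item 4: 6 − 3 = 3
  item 7: 6 − 4 = 2
Completed scored items (10 of 11): 2, 5, 1, 3, 4, 2, 1, 3, 4, 4; sum = 29.
Person mean = 29 / 10 ≈ 2.9000
Prorated total = (29 / 10) × 11 = 31.90 (to 2 dp)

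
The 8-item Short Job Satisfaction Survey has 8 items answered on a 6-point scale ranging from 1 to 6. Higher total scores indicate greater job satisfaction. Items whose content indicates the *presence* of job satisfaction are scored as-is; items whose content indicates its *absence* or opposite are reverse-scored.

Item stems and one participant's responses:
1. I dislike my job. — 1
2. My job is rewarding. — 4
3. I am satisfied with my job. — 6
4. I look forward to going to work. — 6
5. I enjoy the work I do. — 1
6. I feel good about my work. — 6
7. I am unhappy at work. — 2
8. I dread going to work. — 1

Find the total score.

40

Items 1, 7, 8 describe the absence/opposite of job satisfaction → reverse-score.
reverse-coded value = 7 − response.
  item 1: 7 − 1 = 6
  item 2: 4
  item 3: 6
  item 4: 6
  item 5: 1
  item 6: 6
  item 7: 7 − 2 = 5
  item 8: 7 − 1 = 6
Total = 6 + 4 + 6 + 6 + 1 + 6 + 5 + 6 = 40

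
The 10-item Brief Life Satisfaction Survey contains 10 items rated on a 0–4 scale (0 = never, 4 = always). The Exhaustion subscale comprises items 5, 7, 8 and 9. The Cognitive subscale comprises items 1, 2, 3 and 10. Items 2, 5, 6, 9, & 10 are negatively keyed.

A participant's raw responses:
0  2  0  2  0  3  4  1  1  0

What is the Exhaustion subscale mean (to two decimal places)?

Exhaustion items: 5, 7, 8, 9.
Of these, items 5 and 9 are negatively keyed; reversed = (0+4) − raw = 4 − raw.
  item 5: 4 − 0 = 4
  item 7: 4
  item 8: 1
  item 9: 4 − 1 = 3
Sum = 4 + 4 + 1 + 3 = 12
Mean = 12 / 4 = 3.00

3.00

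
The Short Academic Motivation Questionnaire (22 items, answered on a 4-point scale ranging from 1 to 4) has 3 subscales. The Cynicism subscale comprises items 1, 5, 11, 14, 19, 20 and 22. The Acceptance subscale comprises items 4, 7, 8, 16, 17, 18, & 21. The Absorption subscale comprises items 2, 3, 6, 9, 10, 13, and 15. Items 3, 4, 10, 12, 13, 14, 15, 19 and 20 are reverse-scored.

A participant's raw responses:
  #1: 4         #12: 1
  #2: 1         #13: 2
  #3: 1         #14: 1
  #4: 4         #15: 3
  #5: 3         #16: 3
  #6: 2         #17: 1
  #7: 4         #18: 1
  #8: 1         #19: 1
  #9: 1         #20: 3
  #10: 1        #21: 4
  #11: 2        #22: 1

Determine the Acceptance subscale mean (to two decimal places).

2.14

Acceptance items: 4, 7, 8, 16, 17, 18, 21.
Of these, item 4 is reverse-scored; reverse-coded value = 5 − response.
  item 4: 5 − 4 = 1
  item 7: 4
  item 8: 1
  item 16: 3
  item 17: 1
  item 18: 1
  item 21: 4
Sum = 1 + 4 + 1 + 3 + 1 + 1 + 4 = 15
Mean = 15 / 7 = 2.14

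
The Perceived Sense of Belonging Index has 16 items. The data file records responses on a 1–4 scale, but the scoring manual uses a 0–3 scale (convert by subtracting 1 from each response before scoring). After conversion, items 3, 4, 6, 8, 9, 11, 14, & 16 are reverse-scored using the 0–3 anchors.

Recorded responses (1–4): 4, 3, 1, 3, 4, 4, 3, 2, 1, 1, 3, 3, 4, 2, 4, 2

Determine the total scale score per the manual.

Convert to 0–3: 3, 2, 0, 2, 3, 3, 2, 1, 0, 0, 2, 2, 3, 1, 3, 1
Reverse-coded (reverse-coded value = 3 − response):
  item 3: 3 − 0 = 3
  item 4: 3 − 2 = 1
  item 6: 3 − 3 = 0
  item 8: 3 − 1 = 2
  item 9: 3 − 0 = 3
  item 11: 3 − 2 = 1
  item 14: 3 − 1 = 2
  item 16: 3 − 1 = 2
Scored: 3, 2, 3, 1, 3, 0, 2, 2, 3, 0, 1, 2, 3, 2, 3, 2
Total = 32

32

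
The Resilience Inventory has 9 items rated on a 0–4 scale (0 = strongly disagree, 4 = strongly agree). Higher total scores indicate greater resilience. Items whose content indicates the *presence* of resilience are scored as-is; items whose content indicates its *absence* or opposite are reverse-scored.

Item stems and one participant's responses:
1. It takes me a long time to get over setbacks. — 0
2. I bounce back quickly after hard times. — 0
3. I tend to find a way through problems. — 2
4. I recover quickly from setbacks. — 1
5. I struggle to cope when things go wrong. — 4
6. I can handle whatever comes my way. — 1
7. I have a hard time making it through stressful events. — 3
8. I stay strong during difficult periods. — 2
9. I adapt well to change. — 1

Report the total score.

12

Items 1, 5, 7 describe the absence/opposite of resilience → reverse-score.
reversed = (0+4) − raw = 4 − raw.
  item 1: 4 − 0 = 4
  item 2: 0
  item 3: 2
  item 4: 1
  item 5: 4 − 4 = 0
  item 6: 1
  item 7: 4 − 3 = 1
  item 8: 2
  item 9: 1
Total = 4 + 0 + 2 + 1 + 0 + 1 + 1 + 2 + 1 = 12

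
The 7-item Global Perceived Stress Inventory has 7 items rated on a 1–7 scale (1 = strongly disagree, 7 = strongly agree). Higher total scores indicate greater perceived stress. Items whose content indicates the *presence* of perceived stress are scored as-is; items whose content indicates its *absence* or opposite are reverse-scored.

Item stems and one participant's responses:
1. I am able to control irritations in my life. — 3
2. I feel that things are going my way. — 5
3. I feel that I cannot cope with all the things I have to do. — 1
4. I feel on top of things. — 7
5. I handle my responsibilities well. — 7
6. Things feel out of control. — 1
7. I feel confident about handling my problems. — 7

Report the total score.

Items 1, 2, 4, 5, 7 describe the absence/opposite of perceived stress → reverse-score.
reverse-coded value = 8 − response.
  item 1: 8 − 3 = 5
  item 2: 8 − 5 = 3
  item 3: 1
  item 4: 8 − 7 = 1
  item 5: 8 − 7 = 1
  item 6: 1
  item 7: 8 − 7 = 1
Total = 5 + 3 + 1 + 1 + 1 + 1 + 1 = 13

13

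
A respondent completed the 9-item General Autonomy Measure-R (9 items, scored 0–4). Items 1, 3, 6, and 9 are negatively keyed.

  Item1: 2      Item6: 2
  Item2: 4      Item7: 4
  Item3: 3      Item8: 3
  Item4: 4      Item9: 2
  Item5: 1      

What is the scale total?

Apply reverse scoring (reverse-coded value = 4 − response):
  item 1: 4 − 2 = 2
  item 3: 4 − 3 = 1
  item 6: 4 − 2 = 2
  item 9: 4 − 2 = 2
After reverse-coding: 2, 4, 1, 4, 1, 2, 4, 3, 2
Total = 2 + 4 + 1 + 4 + 1 + 2 + 4 + 3 + 2 = 23

23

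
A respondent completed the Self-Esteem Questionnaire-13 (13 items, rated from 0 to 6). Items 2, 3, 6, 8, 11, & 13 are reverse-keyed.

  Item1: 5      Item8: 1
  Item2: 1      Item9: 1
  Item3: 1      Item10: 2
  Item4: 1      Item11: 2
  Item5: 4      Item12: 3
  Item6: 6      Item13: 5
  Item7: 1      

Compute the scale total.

Reversing items 2, 3, 6, 8, 11, and 13 with 6 − raw:
Total = 5 + (6−1) + (6−1) + 1 + 4 + (6−6) + 1 + (6−1) + 1 + 2 + (6−2) + 3 + (6−5)
      = 5 + 5 + 5 + 1 + 4 + 0 + 1 + 5 + 1 + 2 + 4 + 3 + 1 = 37

37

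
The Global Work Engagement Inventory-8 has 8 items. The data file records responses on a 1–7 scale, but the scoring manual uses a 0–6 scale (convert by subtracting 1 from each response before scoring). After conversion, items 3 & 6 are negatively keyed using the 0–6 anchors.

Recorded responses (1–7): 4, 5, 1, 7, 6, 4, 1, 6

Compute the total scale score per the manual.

32

Convert to 0–6: 3, 4, 0, 6, 5, 3, 0, 5
Reverse-coded (reversed = (0+6) − raw = 6 − raw):
  item 3: 6 − 0 = 6
  item 6: 6 − 3 = 3
Scored: 3, 4, 6, 6, 5, 3, 0, 5
Total = 32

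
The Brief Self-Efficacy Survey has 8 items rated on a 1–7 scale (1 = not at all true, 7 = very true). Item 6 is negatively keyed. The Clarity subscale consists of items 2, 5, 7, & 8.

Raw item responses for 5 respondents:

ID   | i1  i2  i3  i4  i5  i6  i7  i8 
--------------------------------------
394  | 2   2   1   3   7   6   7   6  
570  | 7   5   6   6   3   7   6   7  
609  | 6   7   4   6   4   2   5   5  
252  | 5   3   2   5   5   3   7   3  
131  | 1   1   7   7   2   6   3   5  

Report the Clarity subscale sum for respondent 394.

22

Respondent 394 raw: 2, 2, 1, 3, 7, 6, 7, 6.
Clarity items: 2, 5, 7, 8.
Reverse-coded (reverse-coded value = 8 − response):
  item 2: 2
  item 5: 7
  item 7: 7
  item 8: 6
Sum = 2 + 7 + 7 + 6 = 22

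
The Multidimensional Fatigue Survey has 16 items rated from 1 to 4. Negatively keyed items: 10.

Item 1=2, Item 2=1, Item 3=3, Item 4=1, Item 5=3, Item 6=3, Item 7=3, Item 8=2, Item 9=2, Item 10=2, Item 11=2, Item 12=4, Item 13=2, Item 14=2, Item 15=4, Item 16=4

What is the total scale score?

41

Raw sum = 40. Negatively keyed items: 10; their raw sum = 2.
Each reversal replaces raw with 5 − raw, changing the total by 5 − 2·raw per item.
Total = 40 + 1·5 − 2·2 = 40 + 5 − 4 = 41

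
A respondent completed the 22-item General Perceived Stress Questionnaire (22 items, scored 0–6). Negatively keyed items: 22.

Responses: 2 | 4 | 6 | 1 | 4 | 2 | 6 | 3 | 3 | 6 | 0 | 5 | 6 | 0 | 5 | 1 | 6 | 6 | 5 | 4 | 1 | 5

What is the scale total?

77

Apply reverse scoring (reverse-coded value = 6 − response):
  item 22: 6 − 5 = 1
After reverse-coding: 2, 4, 6, 1, 4, 2, 6, 3, 3, 6, 0, 5, 6, 0, 5, 1, 6, 6, 5, 4, 1, 1
Total = 2 + 4 + 6 + 1 + 4 + 2 + 6 + 3 + 3 + 6 + 0 + 5 + 6 + 0 + 5 + 1 + 6 + 6 + 5 + 4 + 1 + 1 = 77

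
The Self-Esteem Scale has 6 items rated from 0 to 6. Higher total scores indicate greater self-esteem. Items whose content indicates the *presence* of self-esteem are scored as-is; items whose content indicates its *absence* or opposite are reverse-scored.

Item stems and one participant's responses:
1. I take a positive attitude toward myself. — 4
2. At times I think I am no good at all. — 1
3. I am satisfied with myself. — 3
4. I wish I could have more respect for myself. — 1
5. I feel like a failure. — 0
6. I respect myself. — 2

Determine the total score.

25

Items 2, 4, 5 describe the absence/opposite of self-esteem → reverse-score.
on a 0–6 scale, reversed = 6 − raw.
  item 1: 4
  item 2: 6 − 1 = 5
  item 3: 3
  item 4: 6 − 1 = 5
  item 5: 6 − 0 = 6
  item 6: 2
Total = 4 + 5 + 3 + 5 + 6 + 2 = 25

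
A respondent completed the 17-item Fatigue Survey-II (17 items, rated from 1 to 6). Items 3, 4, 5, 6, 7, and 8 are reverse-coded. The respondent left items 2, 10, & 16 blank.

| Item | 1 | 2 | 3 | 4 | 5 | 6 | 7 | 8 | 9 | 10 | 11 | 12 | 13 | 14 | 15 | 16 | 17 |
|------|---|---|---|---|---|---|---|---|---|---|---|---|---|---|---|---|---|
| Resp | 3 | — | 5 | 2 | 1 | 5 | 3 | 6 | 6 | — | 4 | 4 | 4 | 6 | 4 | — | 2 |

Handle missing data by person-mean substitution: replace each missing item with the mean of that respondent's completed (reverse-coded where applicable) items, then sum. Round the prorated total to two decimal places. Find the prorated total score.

Reverse-coded (reverse-coded value = 7 − response):
  item 3: 7 − 5 = 2
  item 4: 7 − 2 = 5
  item 5: 7 − 1 = 6
  item 6: 7 − 5 = 2
  item 7: 7 − 3 = 4
  item 8: 7 − 6 = 1
Completed scored items (14 of 17): 3, 2, 5, 6, 2, 4, 1, 6, 4, 4, 4, 6, 4, 2; sum = 53.
Person mean = 53 / 14 ≈ 3.7857
Prorated total = (53 / 14) × 17 = 64.36 (to 2 dp)

64.36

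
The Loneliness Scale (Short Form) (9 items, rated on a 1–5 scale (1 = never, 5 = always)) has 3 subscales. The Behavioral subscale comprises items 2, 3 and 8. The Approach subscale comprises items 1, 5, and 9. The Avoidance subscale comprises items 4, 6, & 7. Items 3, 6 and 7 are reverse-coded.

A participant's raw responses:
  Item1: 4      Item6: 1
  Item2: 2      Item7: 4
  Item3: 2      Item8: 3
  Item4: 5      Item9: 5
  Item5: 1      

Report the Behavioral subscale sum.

Behavioral items: 2, 3, 8.
Of these, item 3 is reverse-coded; reversed = (1+5) − raw = 6 − raw.
  item 2: 2
  item 3: 6 − 2 = 4
  item 8: 3
Sum = 2 + 4 + 3 = 9

9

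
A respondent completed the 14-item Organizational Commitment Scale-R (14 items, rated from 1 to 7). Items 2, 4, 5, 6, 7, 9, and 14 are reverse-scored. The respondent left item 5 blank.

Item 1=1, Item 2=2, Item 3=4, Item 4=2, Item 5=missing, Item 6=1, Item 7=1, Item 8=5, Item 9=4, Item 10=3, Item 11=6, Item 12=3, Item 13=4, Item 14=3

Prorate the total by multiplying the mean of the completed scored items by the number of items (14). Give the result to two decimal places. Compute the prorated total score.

65.69

Reverse-coded (on a 1–7 scale, reversed = 8 − raw):
  item 2: 8 − 2 = 6
  item 4: 8 − 2 = 6
  item 6: 8 − 1 = 7
  item 7: 8 − 1 = 7
  item 9: 8 − 4 = 4
  item 14: 8 − 3 = 5
Completed scored items (13 of 14): 1, 6, 4, 6, 7, 7, 5, 4, 3, 6, 3, 4, 5; sum = 61.
Person mean = 61 / 13 ≈ 4.6923
Prorated total = (61 / 13) × 14 = 65.69 (to 2 dp)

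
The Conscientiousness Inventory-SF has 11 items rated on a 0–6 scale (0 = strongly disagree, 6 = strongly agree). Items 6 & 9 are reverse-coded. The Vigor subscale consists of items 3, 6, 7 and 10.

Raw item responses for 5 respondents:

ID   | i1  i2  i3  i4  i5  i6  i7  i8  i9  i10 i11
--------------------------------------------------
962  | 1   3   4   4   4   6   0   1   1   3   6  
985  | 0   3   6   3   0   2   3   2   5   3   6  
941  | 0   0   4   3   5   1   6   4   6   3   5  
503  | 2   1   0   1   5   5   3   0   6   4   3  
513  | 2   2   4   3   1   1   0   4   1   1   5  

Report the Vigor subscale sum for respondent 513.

10

Respondent 513 raw: 2, 2, 4, 3, 1, 1, 0, 4, 1, 1, 5.
Vigor items: 3, 6, 7, 10.
Reverse-coded (reversed = (0+6) − raw = 6 − raw):
  item 3: 4
  item 6: 6 − 1 = 5
  item 7: 0
  item 10: 1
Sum = 4 + 5 + 0 + 1 = 10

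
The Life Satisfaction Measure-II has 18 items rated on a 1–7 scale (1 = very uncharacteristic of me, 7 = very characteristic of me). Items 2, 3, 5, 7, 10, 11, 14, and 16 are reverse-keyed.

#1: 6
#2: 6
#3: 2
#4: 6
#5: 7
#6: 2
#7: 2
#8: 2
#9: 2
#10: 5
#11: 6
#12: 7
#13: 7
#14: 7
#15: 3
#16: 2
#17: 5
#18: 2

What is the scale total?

Reverse-keyed items use 8 − raw:
  item 2: 8 − 6 = 2
  item 3: 8 − 2 = 6
  item 5: 8 − 7 = 1
  item 7: 8 − 2 = 6
  item 10: 8 − 5 = 3
  item 11: 8 − 6 = 2
  item 14: 8 − 7 = 1
  item 16: 8 − 2 = 6
Scored responses: 6, 2, 6, 6, 1, 2, 6, 2, 2, 3, 2, 7, 7, 1, 3, 6, 5, 2
Total = 6 + 2 + 6 + 6 + 1 + 2 + 6 + 2 + 2 + 3 + 2 + 7 + 7 + 1 + 3 + 6 + 5 + 2 = 69

69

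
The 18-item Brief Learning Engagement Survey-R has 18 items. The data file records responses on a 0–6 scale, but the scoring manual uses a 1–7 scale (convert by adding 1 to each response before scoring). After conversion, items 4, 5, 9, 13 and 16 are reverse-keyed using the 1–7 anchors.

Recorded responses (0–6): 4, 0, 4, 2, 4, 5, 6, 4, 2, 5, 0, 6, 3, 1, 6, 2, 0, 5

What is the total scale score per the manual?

Convert to 1–7: 5, 1, 5, 3, 5, 6, 7, 5, 3, 6, 1, 7, 4, 2, 7, 3, 1, 6
Reverse-coded (on a 1–7 scale, reversed = 8 − raw):
  item 4: 8 − 3 = 5
  item 5: 8 − 5 = 3
  item 9: 8 − 3 = 5
  item 13: 8 − 4 = 4
  item 16: 8 − 3 = 5
Scored: 5, 1, 5, 5, 3, 6, 7, 5, 5, 6, 1, 7, 4, 2, 7, 5, 1, 6
Total = 81

81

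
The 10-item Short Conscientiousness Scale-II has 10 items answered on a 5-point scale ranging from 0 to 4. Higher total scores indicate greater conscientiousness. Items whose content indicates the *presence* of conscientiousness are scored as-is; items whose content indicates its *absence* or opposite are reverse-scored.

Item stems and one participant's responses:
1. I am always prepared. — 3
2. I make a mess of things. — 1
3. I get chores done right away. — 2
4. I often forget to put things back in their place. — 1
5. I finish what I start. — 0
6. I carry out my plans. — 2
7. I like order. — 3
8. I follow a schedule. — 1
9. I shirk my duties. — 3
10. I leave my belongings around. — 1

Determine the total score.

21

Items 2, 4, 9, 10 describe the absence/opposite of conscientiousness → reverse-score.
reversed = (0+4) − raw = 4 − raw.
  item 1: 3
  item 2: 4 − 1 = 3
  item 3: 2
  item 4: 4 − 1 = 3
  item 5: 0
  item 6: 2
  item 7: 3
  item 8: 1
  item 9: 4 − 3 = 1
  item 10: 4 − 1 = 3
Total = 3 + 3 + 2 + 3 + 0 + 2 + 3 + 1 + 1 + 3 = 21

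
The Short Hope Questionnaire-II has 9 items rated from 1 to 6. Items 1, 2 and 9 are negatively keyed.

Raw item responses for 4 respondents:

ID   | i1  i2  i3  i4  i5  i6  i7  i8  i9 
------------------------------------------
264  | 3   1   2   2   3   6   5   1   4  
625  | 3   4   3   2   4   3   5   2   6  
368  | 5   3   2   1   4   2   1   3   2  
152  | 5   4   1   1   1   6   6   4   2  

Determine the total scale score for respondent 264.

Respondent 264 raw: 3, 1, 2, 2, 3, 6, 5, 1, 4.
Reverse-coded (reversed = (1+6) − raw = 7 − raw):
  item 1: 7 − 3 = 4
  item 2: 7 − 1 = 6
  item 3: 2
  item 4: 2
  item 5: 3
  item 6: 6
  item 7: 5
  item 8: 1
  item 9: 7 − 4 = 3
Sum = 4 + 6 + 2 + 2 + 3 + 6 + 5 + 1 + 3 = 32

32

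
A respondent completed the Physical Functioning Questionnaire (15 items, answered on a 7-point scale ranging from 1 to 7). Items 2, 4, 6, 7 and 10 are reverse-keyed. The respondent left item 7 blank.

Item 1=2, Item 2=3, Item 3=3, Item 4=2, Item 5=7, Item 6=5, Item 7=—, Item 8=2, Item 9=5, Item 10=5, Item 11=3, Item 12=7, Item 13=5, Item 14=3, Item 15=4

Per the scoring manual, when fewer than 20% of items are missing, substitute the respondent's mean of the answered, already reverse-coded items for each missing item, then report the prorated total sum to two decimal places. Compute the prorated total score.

62.14

Reverse-coded (reversed = (1+7) − raw = 8 − raw):
  item 2: 8 − 3 = 5
  item 4: 8 − 2 = 6
  item 6: 8 − 5 = 3
  item 10: 8 − 5 = 3
Completed scored items (14 of 15): 2, 5, 3, 6, 7, 3, 2, 5, 3, 3, 7, 5, 3, 4; sum = 58.
Person mean = 58 / 14 ≈ 4.1429
Prorated total = (58 / 14) × 15 = 62.14 (to 2 dp)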